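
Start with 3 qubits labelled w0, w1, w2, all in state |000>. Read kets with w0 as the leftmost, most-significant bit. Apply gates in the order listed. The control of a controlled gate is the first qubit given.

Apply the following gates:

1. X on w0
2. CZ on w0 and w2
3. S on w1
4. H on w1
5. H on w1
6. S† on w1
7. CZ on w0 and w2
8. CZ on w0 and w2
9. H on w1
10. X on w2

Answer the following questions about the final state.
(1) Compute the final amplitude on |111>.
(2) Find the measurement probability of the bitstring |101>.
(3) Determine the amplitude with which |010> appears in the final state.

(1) The amplitude on |111> is sqrt(2)/2. Key observation: the block from step 2 through step 7 cancels to the identity and can be dropped.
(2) Outcome |101> occurs with probability 1/2.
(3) The amplitude on |010> is 0.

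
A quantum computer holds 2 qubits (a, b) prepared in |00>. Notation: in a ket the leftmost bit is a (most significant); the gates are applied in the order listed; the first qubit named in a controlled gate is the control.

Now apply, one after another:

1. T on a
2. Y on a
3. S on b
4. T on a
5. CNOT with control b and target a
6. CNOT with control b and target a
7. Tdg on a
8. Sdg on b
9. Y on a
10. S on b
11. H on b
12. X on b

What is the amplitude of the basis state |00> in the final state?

|00> carries amplitude sqrt(2)/2 in the final state. Key observation: gates 2-9 undo each other exactly, leaving only the rest of the circuit to track.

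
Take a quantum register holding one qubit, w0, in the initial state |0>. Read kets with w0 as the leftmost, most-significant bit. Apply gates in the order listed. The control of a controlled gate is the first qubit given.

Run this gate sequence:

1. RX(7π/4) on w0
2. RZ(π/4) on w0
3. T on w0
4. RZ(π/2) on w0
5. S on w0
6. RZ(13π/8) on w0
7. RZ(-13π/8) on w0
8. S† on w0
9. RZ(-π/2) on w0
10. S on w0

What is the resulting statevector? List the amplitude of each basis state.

After the circuit, the state carries amplitude sqrt(sqrt(2) + 2)*exp(7*I*pi/8)/2 on |0>, sqrt(2 - sqrt(2))*exp(3*I*pi/8)/2 on |1>.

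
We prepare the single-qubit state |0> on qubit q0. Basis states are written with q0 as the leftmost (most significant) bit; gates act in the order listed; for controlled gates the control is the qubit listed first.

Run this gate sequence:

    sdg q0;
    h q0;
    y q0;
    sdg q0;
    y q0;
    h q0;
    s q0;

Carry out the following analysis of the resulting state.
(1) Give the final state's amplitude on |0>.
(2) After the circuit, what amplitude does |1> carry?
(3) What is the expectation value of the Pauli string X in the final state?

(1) |0> carries amplitude 1/2 - I/2 in the final state.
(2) The amplitude on |1> is 1/2 - I/2.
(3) In the final state, X has expectation 1.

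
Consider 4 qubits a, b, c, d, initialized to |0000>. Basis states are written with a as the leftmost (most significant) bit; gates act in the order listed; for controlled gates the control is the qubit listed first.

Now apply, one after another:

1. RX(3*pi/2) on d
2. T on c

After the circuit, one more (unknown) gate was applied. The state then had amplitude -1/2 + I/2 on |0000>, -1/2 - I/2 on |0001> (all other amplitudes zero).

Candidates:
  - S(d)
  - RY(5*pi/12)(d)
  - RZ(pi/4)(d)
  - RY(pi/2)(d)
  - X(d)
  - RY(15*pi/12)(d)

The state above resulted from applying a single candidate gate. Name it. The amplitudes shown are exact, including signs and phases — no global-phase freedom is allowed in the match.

The unique candidate consistent with the amplitudes is RY(pi/2)(d).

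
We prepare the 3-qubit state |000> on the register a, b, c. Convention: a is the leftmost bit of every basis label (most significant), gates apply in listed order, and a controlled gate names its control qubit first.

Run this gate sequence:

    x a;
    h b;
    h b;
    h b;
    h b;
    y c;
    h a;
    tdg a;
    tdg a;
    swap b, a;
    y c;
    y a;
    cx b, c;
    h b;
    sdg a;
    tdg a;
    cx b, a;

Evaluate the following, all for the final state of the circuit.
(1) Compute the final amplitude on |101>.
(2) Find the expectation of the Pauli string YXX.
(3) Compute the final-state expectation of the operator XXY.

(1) |101> carries amplitude exp(I*pi/4)/2 in the final state.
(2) In the final state, YXX has expectation 1.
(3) In the final state, XXY has expectation 0.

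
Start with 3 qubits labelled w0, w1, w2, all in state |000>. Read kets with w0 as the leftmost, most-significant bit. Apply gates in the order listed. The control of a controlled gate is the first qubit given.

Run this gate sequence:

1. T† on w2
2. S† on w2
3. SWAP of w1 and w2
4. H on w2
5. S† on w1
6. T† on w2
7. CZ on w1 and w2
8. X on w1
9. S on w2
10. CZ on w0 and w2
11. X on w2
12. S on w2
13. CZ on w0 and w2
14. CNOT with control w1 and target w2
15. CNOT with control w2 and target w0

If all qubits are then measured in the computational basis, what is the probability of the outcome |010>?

The probability of measuring |010> is 1/2.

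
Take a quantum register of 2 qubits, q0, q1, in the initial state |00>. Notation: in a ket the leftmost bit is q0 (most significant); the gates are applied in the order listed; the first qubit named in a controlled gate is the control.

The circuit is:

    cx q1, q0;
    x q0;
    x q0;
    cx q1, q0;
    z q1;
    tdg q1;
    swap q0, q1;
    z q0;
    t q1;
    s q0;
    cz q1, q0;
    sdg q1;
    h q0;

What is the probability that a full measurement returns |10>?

A full measurement returns |10> with probability 1/2. Key observation: the block from step 1 through step 4 cancels to the identity and can be dropped.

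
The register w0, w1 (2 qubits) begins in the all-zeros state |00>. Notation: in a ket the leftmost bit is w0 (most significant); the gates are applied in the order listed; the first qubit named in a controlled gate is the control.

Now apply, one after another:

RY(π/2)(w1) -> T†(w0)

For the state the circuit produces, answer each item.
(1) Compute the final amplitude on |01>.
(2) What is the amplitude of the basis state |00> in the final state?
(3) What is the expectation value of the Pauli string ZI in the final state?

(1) |01> carries amplitude sqrt(2)/2 in the final state.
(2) The amplitude on |00> is sqrt(2)/2.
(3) The observable ZI averages to 1.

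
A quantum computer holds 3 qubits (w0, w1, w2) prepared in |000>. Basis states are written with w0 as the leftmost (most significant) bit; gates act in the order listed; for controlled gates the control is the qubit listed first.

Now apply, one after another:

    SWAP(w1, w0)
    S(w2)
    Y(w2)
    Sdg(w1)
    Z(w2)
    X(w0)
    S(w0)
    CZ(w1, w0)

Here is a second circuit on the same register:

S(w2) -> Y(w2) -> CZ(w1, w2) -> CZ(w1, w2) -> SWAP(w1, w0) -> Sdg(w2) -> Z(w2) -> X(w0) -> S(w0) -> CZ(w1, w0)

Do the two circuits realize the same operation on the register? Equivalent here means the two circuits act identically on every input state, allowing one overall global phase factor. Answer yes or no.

No — the two circuits implement different unitaries, even allowing a global phase.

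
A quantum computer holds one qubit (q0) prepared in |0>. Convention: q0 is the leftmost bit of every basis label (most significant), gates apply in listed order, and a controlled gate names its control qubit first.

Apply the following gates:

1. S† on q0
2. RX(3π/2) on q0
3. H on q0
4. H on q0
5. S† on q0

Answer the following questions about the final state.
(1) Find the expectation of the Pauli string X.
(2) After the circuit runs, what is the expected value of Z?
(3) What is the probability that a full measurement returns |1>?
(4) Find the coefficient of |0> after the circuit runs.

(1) The observable X averages to 1. Key observation: steps 3-4 multiply out to the identity, so the circuit reduces to the remaining gates.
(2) In the final state, Z has expectation 0.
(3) The probability of measuring |1> is 1/2.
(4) The amplitude on |0> is -sqrt(2)/2.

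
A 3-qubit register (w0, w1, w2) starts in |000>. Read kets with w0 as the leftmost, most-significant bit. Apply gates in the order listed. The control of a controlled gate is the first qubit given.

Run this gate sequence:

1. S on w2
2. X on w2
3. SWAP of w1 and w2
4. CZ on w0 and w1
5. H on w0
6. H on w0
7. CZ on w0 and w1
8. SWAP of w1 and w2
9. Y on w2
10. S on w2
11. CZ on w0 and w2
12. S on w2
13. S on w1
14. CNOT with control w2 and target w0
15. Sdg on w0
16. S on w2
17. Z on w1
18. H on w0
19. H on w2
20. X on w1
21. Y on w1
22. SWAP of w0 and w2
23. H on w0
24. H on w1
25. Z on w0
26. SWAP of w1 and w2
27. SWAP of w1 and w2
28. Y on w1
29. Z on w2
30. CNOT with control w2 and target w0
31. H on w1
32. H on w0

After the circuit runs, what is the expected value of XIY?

The expectation value of XIY is 0. Key observation: the block from step 3 through step 8 cancels to the identity and can be dropped.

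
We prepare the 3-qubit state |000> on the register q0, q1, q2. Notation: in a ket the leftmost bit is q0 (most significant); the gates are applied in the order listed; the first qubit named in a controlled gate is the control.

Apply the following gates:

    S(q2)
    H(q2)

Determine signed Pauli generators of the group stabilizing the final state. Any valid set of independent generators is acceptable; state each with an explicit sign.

The stabilizer group can be generated by +IIX, +ZII, +IZI, among other valid generating sets.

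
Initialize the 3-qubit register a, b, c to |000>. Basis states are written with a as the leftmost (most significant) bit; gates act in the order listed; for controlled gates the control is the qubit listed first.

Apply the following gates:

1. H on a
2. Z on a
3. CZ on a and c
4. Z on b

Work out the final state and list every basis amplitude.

After the circuit, the state carries amplitude sqrt(2)/2 on |000>, -sqrt(2)/2 on |100>, and 0 on every other basis state.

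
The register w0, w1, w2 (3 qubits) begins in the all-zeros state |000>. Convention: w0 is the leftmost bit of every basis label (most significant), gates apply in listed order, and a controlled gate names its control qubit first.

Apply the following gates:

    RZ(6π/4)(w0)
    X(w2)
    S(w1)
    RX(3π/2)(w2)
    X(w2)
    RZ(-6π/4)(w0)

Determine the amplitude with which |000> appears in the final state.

|000> carries amplitude -sqrt(2)/2 in the final state.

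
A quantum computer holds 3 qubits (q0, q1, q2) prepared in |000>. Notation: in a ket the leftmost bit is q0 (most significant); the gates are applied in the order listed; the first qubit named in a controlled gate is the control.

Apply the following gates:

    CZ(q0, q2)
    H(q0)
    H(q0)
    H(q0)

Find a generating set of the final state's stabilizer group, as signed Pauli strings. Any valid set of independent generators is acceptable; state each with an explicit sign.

One valid set of independent stabilizer generators is +XII, +IZI, +IIZ (any independent generating set of the same group is equally correct). Key observation: the block from step 2 through step 3 cancels to the identity and can be dropped.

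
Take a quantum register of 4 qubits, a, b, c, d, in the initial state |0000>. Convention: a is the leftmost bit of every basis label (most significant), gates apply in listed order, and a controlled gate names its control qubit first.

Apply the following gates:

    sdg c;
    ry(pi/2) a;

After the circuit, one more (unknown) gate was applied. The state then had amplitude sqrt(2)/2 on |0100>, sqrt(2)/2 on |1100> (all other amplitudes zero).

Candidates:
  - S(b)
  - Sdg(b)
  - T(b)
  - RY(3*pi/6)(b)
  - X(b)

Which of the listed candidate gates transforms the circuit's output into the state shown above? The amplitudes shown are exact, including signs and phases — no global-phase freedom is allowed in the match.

The applied gate was X(b).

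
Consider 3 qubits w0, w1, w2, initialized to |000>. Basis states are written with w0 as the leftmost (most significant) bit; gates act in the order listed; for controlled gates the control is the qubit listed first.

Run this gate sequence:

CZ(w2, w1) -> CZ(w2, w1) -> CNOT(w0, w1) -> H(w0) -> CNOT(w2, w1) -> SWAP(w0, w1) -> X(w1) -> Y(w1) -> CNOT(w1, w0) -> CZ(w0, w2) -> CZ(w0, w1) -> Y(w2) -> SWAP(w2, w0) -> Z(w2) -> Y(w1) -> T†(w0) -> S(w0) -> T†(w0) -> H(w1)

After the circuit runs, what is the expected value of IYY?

The observable IYY averages to -1. Key observation: the block from step 1 through step 2 cancels to the identity and can be dropped.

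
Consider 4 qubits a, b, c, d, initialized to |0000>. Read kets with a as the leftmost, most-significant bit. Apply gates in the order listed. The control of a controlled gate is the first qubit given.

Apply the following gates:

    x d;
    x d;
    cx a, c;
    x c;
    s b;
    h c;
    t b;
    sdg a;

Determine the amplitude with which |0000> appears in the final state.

|0000> carries amplitude sqrt(2)/2 in the final state.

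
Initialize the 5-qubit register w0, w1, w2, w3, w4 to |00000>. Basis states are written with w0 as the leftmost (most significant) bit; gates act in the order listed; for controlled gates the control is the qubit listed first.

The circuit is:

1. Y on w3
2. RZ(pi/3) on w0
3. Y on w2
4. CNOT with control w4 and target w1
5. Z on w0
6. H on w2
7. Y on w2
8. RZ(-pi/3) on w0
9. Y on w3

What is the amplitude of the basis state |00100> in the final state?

The final state's coefficient on |00100> equals -sqrt(2)/2.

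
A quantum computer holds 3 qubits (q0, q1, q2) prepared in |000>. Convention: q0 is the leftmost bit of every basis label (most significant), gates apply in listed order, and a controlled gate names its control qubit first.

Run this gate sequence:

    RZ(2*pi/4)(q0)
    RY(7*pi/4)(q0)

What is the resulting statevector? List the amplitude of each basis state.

After the circuit, the state carries amplitude sqrt(sqrt(2) + 2)*exp(3*I*pi/4)/2 on |000>, -sqrt(2 - sqrt(2))*exp(3*I*pi/4)/2 on |100>, and 0 on every other basis state.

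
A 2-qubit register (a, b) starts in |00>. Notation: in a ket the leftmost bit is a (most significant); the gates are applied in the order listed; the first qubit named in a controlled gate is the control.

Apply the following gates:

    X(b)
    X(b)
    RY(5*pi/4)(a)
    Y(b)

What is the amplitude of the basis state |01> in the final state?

The final state's coefficient on |01> equals -I*sqrt(2 - sqrt(2))/2.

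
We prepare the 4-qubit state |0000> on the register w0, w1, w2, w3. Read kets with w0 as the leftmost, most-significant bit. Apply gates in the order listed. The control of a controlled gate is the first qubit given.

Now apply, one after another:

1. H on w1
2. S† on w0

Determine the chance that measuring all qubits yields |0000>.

The probability of measuring |0000> is 1/2.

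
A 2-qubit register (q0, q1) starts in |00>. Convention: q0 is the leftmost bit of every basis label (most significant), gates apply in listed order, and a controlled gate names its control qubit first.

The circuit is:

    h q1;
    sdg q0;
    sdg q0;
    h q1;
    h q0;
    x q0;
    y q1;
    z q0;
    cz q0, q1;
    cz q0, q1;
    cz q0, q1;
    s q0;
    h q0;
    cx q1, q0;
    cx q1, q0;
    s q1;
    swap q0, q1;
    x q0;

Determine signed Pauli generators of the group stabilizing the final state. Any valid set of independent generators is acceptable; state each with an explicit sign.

The stabilizer group can be generated by -IY, +ZI, among other valid generating sets.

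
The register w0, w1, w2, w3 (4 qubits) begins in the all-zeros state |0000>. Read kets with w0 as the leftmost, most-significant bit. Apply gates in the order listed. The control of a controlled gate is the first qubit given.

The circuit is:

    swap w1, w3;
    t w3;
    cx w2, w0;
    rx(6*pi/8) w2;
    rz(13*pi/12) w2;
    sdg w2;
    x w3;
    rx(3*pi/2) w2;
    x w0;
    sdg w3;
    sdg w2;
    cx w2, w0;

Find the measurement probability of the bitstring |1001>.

A full measurement returns |1001> with probability 5/8 - sqrt(3)/8.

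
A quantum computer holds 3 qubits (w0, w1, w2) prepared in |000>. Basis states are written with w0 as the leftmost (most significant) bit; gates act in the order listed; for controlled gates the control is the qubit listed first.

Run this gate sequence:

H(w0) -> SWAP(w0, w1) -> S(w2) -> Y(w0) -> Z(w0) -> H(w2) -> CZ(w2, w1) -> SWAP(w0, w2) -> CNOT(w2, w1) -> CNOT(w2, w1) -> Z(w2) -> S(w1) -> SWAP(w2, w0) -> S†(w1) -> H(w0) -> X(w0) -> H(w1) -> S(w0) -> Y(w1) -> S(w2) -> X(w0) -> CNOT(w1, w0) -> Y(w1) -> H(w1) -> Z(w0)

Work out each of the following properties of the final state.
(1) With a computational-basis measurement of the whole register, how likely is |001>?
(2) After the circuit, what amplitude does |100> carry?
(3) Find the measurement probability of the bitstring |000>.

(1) Outcome |001> occurs with probability 1/8.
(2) |100> carries amplitude sqrt(2)/4 in the final state.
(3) The probability of measuring |000> is 1/8.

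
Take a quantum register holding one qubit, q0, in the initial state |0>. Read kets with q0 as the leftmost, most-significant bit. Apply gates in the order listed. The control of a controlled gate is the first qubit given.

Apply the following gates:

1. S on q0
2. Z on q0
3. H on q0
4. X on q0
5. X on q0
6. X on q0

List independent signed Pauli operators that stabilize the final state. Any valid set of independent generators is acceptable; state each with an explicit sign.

One valid set of independent stabilizer generators is +X (any independent generating set of the same group is equally correct). Key observation: gates 5-6 undo each other exactly, leaving only the rest of the circuit to track.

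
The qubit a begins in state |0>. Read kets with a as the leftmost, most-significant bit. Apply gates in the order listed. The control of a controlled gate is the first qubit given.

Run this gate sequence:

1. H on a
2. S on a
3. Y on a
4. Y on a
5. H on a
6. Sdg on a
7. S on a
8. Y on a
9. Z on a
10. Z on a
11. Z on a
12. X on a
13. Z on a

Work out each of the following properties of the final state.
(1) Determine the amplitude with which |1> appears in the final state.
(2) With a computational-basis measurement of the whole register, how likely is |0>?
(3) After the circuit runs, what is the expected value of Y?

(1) The amplitude on |1> is 1/2 + I/2.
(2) The probability of measuring |0> is 1/2.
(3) In the final state, Y has expectation 1.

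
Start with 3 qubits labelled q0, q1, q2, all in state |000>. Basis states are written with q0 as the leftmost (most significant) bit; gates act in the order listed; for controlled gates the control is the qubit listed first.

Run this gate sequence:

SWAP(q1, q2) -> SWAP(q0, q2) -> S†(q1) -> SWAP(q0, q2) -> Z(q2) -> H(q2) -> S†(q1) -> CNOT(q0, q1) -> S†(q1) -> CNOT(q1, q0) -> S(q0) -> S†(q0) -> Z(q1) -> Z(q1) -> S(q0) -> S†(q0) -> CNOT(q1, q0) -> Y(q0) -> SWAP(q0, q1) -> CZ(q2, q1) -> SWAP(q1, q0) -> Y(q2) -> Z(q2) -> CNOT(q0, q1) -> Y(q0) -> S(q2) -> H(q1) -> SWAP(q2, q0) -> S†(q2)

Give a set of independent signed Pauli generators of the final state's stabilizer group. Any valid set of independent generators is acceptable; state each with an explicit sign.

The final state is stabilized by the group generated by -YII, -IXI, +IIZ; other independent generating sets are equally valid.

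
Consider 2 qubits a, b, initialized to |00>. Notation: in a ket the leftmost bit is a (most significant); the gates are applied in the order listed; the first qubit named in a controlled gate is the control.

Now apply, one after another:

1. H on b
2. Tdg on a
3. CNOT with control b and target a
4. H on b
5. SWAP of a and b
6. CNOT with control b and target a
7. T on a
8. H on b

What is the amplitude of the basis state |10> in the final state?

The final state's coefficient on |10> equals sqrt(2)*exp(I*pi/4)/2.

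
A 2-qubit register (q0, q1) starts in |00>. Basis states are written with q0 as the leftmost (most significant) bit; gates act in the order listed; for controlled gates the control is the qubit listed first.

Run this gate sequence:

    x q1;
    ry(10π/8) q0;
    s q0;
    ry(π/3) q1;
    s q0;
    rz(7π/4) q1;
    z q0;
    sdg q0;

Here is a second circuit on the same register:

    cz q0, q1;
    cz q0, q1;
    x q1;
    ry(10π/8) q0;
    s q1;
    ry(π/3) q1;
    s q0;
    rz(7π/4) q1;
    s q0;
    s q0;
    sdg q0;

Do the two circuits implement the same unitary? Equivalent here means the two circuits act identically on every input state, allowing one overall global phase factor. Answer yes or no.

No: there is an input state on which the two circuits produce genuinely different outputs (not merely differing by a phase).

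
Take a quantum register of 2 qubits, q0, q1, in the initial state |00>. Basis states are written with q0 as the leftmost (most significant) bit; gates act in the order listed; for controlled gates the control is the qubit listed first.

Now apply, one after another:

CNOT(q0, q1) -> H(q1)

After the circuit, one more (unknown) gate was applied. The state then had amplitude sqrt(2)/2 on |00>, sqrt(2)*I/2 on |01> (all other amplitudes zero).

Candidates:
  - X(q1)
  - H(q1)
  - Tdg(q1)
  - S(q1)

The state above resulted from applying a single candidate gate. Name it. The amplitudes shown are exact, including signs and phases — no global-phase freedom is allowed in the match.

The applied gate was S(q1).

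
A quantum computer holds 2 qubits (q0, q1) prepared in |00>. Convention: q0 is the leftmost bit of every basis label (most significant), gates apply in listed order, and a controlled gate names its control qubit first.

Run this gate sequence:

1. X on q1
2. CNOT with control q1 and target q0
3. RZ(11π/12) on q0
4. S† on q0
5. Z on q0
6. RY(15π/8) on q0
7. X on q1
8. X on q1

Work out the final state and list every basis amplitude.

After the circuit, the state carries amplitude 0 on |00>, -exp(23*I*pi/24)*sin(pi/16) on |01>, 0 on |10>, -exp(23*I*pi/24)*cos(pi/16) on |11>. Key observation: the block from step 7 through step 8 cancels to the identity and can be dropped.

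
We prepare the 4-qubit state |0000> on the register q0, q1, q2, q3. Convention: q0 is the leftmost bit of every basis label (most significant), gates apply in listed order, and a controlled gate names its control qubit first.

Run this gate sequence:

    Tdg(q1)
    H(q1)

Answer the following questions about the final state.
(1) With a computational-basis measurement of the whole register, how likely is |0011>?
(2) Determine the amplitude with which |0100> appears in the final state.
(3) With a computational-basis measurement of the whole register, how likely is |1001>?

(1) A full measurement returns |0011> with probability 0.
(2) The final state's coefficient on |0100> equals sqrt(2)/2.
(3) A full measurement returns |1001> with probability 0.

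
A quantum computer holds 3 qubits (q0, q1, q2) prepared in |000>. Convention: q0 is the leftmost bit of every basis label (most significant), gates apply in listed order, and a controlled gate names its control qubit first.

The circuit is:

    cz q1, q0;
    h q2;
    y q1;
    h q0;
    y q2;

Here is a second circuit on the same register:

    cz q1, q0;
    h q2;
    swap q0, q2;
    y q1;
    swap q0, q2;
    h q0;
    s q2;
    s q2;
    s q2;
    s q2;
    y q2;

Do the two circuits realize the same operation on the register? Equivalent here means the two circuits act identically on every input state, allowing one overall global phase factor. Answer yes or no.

Yes, they are equivalent — the unitaries differ by at most a global phase.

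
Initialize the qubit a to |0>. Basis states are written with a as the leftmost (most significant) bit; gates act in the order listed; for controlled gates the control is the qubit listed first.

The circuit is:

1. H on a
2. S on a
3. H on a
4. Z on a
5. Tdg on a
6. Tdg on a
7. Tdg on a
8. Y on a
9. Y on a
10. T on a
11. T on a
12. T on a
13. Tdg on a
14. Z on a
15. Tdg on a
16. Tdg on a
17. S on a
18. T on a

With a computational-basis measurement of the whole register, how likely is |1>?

Outcome |1> occurs with probability 1/2. Key observation: the block from step 5 through step 12 cancels to the identity and can be dropped.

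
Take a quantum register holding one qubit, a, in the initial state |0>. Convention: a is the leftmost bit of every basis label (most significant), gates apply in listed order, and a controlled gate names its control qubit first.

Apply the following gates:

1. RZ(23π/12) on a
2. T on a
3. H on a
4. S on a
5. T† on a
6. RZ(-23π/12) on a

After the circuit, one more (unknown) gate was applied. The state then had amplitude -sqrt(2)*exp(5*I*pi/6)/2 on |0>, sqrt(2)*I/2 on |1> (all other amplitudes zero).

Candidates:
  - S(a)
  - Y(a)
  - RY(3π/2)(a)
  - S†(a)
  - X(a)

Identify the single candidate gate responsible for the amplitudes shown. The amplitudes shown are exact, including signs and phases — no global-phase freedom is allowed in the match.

The applied gate was Y(a).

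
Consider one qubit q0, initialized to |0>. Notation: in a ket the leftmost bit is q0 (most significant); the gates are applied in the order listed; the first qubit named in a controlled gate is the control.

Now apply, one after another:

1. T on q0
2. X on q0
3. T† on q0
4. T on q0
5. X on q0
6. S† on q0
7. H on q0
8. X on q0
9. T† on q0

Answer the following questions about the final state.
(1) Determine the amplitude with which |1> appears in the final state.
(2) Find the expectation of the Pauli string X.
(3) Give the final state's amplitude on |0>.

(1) |1> carries amplitude -sqrt(2)*exp(3*I*pi/4)/2 in the final state.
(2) The expectation value of X is sqrt(2)/2.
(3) |0> carries amplitude sqrt(2)/2 in the final state.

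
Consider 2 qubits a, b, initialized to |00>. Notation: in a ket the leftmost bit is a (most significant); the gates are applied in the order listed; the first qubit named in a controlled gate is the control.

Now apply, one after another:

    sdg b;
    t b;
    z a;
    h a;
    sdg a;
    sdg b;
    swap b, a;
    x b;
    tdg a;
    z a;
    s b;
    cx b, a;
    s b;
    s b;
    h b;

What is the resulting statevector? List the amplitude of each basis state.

The final amplitudes are -I/2 on |00>, -I/2 on |01>, -I/2 on |10>, I/2 on |11>.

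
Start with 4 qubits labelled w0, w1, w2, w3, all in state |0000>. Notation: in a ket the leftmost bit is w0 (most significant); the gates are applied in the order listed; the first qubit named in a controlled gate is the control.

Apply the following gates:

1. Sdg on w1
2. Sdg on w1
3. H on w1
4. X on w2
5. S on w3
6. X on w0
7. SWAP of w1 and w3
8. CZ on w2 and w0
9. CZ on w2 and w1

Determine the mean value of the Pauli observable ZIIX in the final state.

The expectation value of ZIIX is -1.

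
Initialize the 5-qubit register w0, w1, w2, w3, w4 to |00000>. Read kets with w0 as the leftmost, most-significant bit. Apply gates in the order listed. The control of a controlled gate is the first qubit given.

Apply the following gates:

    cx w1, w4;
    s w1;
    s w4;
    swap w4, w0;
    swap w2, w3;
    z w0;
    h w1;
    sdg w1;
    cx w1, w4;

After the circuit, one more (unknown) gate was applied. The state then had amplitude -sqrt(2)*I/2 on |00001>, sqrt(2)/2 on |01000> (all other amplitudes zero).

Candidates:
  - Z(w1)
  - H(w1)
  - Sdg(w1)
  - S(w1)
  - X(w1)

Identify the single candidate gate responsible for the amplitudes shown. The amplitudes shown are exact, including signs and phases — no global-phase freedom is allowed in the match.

The unique candidate consistent with the amplitudes is X(w1).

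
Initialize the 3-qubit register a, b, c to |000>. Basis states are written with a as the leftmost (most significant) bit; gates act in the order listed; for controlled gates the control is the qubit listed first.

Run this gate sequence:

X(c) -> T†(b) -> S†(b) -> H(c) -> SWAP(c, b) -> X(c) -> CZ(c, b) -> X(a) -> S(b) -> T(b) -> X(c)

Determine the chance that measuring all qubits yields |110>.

The probability of measuring |110> is 1/2.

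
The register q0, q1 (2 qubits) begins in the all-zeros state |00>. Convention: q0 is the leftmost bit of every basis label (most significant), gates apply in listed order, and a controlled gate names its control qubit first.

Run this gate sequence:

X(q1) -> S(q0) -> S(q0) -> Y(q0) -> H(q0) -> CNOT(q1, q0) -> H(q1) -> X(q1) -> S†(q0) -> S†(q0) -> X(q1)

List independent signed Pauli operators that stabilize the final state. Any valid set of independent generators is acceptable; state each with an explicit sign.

The stabilizer group can be generated by +XI, -IX, among other valid generating sets.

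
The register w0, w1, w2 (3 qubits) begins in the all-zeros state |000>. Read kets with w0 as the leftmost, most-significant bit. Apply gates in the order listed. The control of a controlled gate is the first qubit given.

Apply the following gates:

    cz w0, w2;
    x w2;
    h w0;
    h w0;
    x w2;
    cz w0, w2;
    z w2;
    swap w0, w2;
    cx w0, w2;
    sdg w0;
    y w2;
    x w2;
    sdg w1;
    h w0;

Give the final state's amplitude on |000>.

|000> carries amplitude sqrt(2)*I/2 in the final state.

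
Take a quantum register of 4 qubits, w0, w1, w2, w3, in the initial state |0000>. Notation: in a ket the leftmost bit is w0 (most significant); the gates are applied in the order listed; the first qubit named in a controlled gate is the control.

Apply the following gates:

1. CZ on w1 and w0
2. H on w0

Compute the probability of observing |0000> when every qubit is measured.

A full measurement returns |0000> with probability 1/2.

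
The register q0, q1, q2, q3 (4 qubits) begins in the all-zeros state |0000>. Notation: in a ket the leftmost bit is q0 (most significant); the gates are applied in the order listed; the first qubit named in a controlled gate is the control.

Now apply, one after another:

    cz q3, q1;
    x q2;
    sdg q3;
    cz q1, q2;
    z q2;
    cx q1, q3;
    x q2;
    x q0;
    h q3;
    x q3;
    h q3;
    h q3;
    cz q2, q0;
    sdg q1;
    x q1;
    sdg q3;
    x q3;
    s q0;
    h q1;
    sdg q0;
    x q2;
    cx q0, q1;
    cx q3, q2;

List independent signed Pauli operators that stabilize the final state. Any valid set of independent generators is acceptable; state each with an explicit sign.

One valid set of independent stabilizer generators is -IXII, +IIXY, -ZIII, -IIZZ (any independent generating set of the same group is equally correct).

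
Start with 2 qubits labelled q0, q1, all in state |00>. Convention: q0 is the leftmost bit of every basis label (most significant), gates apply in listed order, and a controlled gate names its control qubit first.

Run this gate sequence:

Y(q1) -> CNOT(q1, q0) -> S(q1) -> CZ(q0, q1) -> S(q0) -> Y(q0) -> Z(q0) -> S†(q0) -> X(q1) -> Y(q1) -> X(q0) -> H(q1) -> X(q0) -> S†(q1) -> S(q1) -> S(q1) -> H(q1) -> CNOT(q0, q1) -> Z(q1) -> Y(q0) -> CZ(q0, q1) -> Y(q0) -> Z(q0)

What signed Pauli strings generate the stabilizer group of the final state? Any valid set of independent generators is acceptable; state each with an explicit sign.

The final state is stabilized by the group generated by +IY, +ZI; other independent generating sets are equally valid.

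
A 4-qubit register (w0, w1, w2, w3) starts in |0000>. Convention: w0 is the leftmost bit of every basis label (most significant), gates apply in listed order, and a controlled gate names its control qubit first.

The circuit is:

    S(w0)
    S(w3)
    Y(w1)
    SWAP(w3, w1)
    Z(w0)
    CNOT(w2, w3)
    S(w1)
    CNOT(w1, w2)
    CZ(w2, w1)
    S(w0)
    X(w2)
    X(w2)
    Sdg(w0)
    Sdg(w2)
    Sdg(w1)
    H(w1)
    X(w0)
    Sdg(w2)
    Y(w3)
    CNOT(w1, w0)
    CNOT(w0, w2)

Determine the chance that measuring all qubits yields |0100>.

A full measurement returns |0100> with probability 1/2. Key observation: the block from step 10 through step 13 cancels to the identity and can be dropped.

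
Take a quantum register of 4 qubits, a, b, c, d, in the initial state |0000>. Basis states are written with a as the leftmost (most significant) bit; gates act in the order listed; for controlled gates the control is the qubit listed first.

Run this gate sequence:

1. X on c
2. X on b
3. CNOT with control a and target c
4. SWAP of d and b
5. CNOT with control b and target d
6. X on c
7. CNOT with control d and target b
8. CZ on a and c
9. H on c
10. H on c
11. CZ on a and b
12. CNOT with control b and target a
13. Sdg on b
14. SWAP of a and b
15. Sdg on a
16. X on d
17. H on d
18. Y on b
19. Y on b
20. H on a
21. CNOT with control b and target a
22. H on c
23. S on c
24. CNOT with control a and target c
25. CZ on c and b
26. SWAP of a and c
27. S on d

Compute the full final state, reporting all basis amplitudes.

The resulting statevector has amplitude 0 on |0000>, 0 on |0001>, 0 on |0010>, 0 on |0011>, sqrt(2)/4 on |0100>, sqrt(2)*I/4 on |0101>, -sqrt(2)*I/4 on |0110>, sqrt(2)/4 on |0111>, 0 on |1000>, 0 on |1001>, 0 on |1010>, 0 on |1011>, -sqrt(2)*I/4 on |1100>, sqrt(2)/4 on |1101>, sqrt(2)/4 on |1110>, sqrt(2)*I/4 on |1111>.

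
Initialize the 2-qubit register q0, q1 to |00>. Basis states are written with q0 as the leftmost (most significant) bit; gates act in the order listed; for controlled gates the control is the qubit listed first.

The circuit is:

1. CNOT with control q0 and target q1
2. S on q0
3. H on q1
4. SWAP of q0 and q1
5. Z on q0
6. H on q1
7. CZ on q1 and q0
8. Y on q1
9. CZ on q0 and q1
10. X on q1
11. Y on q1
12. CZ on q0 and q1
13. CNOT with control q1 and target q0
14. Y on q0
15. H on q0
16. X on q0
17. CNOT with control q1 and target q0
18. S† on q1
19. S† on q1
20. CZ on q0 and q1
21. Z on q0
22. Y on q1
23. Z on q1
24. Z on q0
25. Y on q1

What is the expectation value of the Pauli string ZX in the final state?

The expectation value of ZX is 1.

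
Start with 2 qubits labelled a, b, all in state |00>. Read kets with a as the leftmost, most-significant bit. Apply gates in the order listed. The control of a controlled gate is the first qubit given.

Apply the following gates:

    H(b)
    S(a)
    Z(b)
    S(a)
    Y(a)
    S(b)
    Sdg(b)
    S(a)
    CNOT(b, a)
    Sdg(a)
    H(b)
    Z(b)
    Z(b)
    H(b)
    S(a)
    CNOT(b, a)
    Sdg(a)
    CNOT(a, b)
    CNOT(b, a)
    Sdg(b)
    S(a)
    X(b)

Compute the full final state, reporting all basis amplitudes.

The final amplitudes are sqrt(2)/2 on |00>, 0 on |01>, 0 on |10>, sqrt(2)/2 on |11>. Key observation: gates 9-16 undo each other exactly, leaving only the rest of the circuit to track.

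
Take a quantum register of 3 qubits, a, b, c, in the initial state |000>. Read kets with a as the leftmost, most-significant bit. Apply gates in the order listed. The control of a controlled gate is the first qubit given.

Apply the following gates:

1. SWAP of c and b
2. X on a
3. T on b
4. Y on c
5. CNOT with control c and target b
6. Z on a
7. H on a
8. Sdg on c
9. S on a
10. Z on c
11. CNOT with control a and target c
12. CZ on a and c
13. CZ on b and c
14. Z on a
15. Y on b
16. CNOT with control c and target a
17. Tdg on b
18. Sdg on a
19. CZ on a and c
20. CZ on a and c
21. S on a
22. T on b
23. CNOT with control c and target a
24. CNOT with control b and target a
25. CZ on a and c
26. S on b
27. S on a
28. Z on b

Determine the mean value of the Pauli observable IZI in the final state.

The observable IZI averages to 1.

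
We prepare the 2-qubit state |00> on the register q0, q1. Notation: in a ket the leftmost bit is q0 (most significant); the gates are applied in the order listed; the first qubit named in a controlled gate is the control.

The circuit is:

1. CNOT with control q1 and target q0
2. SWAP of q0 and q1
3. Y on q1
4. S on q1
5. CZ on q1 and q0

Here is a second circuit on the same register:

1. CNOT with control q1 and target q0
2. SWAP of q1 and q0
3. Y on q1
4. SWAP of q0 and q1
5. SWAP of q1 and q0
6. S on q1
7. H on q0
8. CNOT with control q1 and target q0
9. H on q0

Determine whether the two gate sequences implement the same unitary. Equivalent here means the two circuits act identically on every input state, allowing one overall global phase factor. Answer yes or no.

Yes: on every input state the two circuits agree up to one overall phase factor.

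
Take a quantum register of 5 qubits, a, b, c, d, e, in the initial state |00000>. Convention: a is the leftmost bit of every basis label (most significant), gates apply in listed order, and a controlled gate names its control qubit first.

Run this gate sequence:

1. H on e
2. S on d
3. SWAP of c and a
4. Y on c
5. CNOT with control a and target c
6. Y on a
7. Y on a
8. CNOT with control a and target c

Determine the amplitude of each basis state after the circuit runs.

The final amplitudes are sqrt(2)*I/2 on |00100>, sqrt(2)*I/2 on |00101>, and 0 on every other basis state. Key observation: the block from step 5 through step 8 cancels to the identity and can be dropped.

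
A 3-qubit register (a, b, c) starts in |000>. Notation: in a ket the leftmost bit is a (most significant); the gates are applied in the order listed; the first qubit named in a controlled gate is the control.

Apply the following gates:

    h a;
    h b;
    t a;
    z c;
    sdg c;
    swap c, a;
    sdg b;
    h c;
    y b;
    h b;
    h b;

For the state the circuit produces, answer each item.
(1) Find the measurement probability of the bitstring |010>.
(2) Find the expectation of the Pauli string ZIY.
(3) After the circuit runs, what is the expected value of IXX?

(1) Outcome |010> occurs with probability sqrt(2)/8 + 1/4.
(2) The observable ZIY averages to -sqrt(2)/2.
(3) In the final state, IXX has expectation 0.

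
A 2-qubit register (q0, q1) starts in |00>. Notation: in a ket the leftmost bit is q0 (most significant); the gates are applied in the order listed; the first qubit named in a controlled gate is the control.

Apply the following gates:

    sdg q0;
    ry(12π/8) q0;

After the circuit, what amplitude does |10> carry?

The final state's coefficient on |10> equals sqrt(2)/2.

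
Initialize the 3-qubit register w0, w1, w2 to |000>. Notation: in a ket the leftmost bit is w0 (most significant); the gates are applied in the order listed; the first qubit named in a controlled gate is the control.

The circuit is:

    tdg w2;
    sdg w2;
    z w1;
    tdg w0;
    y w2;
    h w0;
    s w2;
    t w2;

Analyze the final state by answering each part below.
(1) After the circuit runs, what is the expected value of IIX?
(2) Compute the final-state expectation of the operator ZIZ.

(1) The expectation value of IIX is 0.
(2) In the final state, ZIZ has expectation 0.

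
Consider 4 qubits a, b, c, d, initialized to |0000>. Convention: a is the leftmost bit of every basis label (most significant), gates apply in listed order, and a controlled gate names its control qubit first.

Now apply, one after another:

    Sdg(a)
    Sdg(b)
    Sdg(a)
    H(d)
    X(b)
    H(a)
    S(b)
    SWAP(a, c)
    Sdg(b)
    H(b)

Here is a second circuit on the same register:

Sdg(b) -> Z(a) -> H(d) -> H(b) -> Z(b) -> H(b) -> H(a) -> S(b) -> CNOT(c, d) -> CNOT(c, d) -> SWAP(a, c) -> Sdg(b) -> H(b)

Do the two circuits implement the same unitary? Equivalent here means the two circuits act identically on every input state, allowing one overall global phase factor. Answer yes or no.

Yes: on every input state the two circuits agree up to one overall phase factor.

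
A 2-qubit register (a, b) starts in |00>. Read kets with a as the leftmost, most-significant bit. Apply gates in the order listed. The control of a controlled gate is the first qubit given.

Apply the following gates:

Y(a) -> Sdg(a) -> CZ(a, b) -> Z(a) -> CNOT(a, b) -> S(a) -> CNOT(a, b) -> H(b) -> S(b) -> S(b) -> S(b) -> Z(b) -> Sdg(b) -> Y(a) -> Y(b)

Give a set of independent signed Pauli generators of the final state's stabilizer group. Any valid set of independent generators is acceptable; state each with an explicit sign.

One valid set of independent stabilizer generators is -IX, +ZI (any independent generating set of the same group is equally correct).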